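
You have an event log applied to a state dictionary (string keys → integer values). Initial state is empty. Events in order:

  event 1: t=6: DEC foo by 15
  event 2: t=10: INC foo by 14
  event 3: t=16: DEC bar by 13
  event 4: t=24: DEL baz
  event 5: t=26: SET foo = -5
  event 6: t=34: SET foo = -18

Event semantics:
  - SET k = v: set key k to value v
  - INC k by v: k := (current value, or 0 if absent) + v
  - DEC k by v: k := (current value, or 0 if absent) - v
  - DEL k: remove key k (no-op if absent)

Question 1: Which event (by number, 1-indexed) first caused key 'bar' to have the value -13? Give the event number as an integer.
Answer: 3

Derivation:
Looking for first event where bar becomes -13:
  event 3: bar (absent) -> -13  <-- first match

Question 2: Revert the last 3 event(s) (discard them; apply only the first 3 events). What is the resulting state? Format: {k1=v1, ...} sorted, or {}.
Answer: {bar=-13, foo=-1}

Derivation:
Keep first 3 events (discard last 3):
  after event 1 (t=6: DEC foo by 15): {foo=-15}
  after event 2 (t=10: INC foo by 14): {foo=-1}
  after event 3 (t=16: DEC bar by 13): {bar=-13, foo=-1}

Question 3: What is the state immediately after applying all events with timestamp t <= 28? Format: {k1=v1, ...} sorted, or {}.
Apply events with t <= 28 (5 events):
  after event 1 (t=6: DEC foo by 15): {foo=-15}
  after event 2 (t=10: INC foo by 14): {foo=-1}
  after event 3 (t=16: DEC bar by 13): {bar=-13, foo=-1}
  after event 4 (t=24: DEL baz): {bar=-13, foo=-1}
  after event 5 (t=26: SET foo = -5): {bar=-13, foo=-5}

Answer: {bar=-13, foo=-5}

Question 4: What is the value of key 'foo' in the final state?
Answer: -18

Derivation:
Track key 'foo' through all 6 events:
  event 1 (t=6: DEC foo by 15): foo (absent) -> -15
  event 2 (t=10: INC foo by 14): foo -15 -> -1
  event 3 (t=16: DEC bar by 13): foo unchanged
  event 4 (t=24: DEL baz): foo unchanged
  event 5 (t=26: SET foo = -5): foo -1 -> -5
  event 6 (t=34: SET foo = -18): foo -5 -> -18
Final: foo = -18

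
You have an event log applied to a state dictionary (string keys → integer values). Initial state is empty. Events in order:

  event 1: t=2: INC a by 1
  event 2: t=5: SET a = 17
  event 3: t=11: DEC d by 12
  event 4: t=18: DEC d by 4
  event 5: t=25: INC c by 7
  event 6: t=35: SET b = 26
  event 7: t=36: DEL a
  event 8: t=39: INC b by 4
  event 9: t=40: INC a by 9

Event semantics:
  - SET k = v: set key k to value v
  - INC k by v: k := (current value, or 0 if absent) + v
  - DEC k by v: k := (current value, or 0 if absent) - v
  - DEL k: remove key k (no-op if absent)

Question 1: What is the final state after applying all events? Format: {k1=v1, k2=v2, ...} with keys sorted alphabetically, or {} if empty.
Answer: {a=9, b=30, c=7, d=-16}

Derivation:
  after event 1 (t=2: INC a by 1): {a=1}
  after event 2 (t=5: SET a = 17): {a=17}
  after event 3 (t=11: DEC d by 12): {a=17, d=-12}
  after event 4 (t=18: DEC d by 4): {a=17, d=-16}
  after event 5 (t=25: INC c by 7): {a=17, c=7, d=-16}
  after event 6 (t=35: SET b = 26): {a=17, b=26, c=7, d=-16}
  after event 7 (t=36: DEL a): {b=26, c=7, d=-16}
  after event 8 (t=39: INC b by 4): {b=30, c=7, d=-16}
  after event 9 (t=40: INC a by 9): {a=9, b=30, c=7, d=-16}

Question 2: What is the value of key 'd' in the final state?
Track key 'd' through all 9 events:
  event 1 (t=2: INC a by 1): d unchanged
  event 2 (t=5: SET a = 17): d unchanged
  event 3 (t=11: DEC d by 12): d (absent) -> -12
  event 4 (t=18: DEC d by 4): d -12 -> -16
  event 5 (t=25: INC c by 7): d unchanged
  event 6 (t=35: SET b = 26): d unchanged
  event 7 (t=36: DEL a): d unchanged
  event 8 (t=39: INC b by 4): d unchanged
  event 9 (t=40: INC a by 9): d unchanged
Final: d = -16

Answer: -16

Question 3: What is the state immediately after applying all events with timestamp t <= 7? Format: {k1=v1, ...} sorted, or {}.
Apply events with t <= 7 (2 events):
  after event 1 (t=2: INC a by 1): {a=1}
  after event 2 (t=5: SET a = 17): {a=17}

Answer: {a=17}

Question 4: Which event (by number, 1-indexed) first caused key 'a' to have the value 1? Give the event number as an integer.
Looking for first event where a becomes 1:
  event 1: a (absent) -> 1  <-- first match

Answer: 1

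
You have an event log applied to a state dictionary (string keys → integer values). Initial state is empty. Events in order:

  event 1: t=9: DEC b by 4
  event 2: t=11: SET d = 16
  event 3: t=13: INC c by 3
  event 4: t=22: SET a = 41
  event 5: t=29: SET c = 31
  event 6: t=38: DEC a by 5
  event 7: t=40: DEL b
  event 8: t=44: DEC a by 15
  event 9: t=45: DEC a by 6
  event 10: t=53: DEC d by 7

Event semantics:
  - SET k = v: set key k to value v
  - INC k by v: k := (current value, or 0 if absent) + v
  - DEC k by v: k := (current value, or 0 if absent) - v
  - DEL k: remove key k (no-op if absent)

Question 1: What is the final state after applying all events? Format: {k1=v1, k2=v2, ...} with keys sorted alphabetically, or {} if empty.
  after event 1 (t=9: DEC b by 4): {b=-4}
  after event 2 (t=11: SET d = 16): {b=-4, d=16}
  after event 3 (t=13: INC c by 3): {b=-4, c=3, d=16}
  after event 4 (t=22: SET a = 41): {a=41, b=-4, c=3, d=16}
  after event 5 (t=29: SET c = 31): {a=41, b=-4, c=31, d=16}
  after event 6 (t=38: DEC a by 5): {a=36, b=-4, c=31, d=16}
  after event 7 (t=40: DEL b): {a=36, c=31, d=16}
  after event 8 (t=44: DEC a by 15): {a=21, c=31, d=16}
  after event 9 (t=45: DEC a by 6): {a=15, c=31, d=16}
  after event 10 (t=53: DEC d by 7): {a=15, c=31, d=9}

Answer: {a=15, c=31, d=9}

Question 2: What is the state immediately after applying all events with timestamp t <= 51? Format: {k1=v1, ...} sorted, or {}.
Answer: {a=15, c=31, d=16}

Derivation:
Apply events with t <= 51 (9 events):
  after event 1 (t=9: DEC b by 4): {b=-4}
  after event 2 (t=11: SET d = 16): {b=-4, d=16}
  after event 3 (t=13: INC c by 3): {b=-4, c=3, d=16}
  after event 4 (t=22: SET a = 41): {a=41, b=-4, c=3, d=16}
  after event 5 (t=29: SET c = 31): {a=41, b=-4, c=31, d=16}
  after event 6 (t=38: DEC a by 5): {a=36, b=-4, c=31, d=16}
  after event 7 (t=40: DEL b): {a=36, c=31, d=16}
  after event 8 (t=44: DEC a by 15): {a=21, c=31, d=16}
  after event 9 (t=45: DEC a by 6): {a=15, c=31, d=16}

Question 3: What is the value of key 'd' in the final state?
Answer: 9

Derivation:
Track key 'd' through all 10 events:
  event 1 (t=9: DEC b by 4): d unchanged
  event 2 (t=11: SET d = 16): d (absent) -> 16
  event 3 (t=13: INC c by 3): d unchanged
  event 4 (t=22: SET a = 41): d unchanged
  event 5 (t=29: SET c = 31): d unchanged
  event 6 (t=38: DEC a by 5): d unchanged
  event 7 (t=40: DEL b): d unchanged
  event 8 (t=44: DEC a by 15): d unchanged
  event 9 (t=45: DEC a by 6): d unchanged
  event 10 (t=53: DEC d by 7): d 16 -> 9
Final: d = 9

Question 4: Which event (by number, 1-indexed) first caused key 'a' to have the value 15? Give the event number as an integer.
Looking for first event where a becomes 15:
  event 4: a = 41
  event 5: a = 41
  event 6: a = 36
  event 7: a = 36
  event 8: a = 21
  event 9: a 21 -> 15  <-- first match

Answer: 9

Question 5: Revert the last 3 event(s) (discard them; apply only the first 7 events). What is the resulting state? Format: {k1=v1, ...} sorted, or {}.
Answer: {a=36, c=31, d=16}

Derivation:
Keep first 7 events (discard last 3):
  after event 1 (t=9: DEC b by 4): {b=-4}
  after event 2 (t=11: SET d = 16): {b=-4, d=16}
  after event 3 (t=13: INC c by 3): {b=-4, c=3, d=16}
  after event 4 (t=22: SET a = 41): {a=41, b=-4, c=3, d=16}
  after event 5 (t=29: SET c = 31): {a=41, b=-4, c=31, d=16}
  after event 6 (t=38: DEC a by 5): {a=36, b=-4, c=31, d=16}
  after event 7 (t=40: DEL b): {a=36, c=31, d=16}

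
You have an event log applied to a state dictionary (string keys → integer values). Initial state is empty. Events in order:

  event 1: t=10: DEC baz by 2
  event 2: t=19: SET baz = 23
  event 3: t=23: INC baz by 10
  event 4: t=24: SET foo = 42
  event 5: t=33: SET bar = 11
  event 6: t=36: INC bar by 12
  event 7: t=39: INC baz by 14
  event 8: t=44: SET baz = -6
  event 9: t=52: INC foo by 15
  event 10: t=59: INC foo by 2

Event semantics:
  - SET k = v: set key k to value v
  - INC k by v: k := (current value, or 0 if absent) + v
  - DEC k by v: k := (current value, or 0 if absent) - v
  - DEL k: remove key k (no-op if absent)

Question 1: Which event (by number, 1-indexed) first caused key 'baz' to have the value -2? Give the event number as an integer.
Answer: 1

Derivation:
Looking for first event where baz becomes -2:
  event 1: baz (absent) -> -2  <-- first match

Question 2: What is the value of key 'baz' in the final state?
Answer: -6

Derivation:
Track key 'baz' through all 10 events:
  event 1 (t=10: DEC baz by 2): baz (absent) -> -2
  event 2 (t=19: SET baz = 23): baz -2 -> 23
  event 3 (t=23: INC baz by 10): baz 23 -> 33
  event 4 (t=24: SET foo = 42): baz unchanged
  event 5 (t=33: SET bar = 11): baz unchanged
  event 6 (t=36: INC bar by 12): baz unchanged
  event 7 (t=39: INC baz by 14): baz 33 -> 47
  event 8 (t=44: SET baz = -6): baz 47 -> -6
  event 9 (t=52: INC foo by 15): baz unchanged
  event 10 (t=59: INC foo by 2): baz unchanged
Final: baz = -6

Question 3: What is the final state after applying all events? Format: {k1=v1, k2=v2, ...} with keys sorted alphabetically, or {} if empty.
  after event 1 (t=10: DEC baz by 2): {baz=-2}
  after event 2 (t=19: SET baz = 23): {baz=23}
  after event 3 (t=23: INC baz by 10): {baz=33}
  after event 4 (t=24: SET foo = 42): {baz=33, foo=42}
  after event 5 (t=33: SET bar = 11): {bar=11, baz=33, foo=42}
  after event 6 (t=36: INC bar by 12): {bar=23, baz=33, foo=42}
  after event 7 (t=39: INC baz by 14): {bar=23, baz=47, foo=42}
  after event 8 (t=44: SET baz = -6): {bar=23, baz=-6, foo=42}
  after event 9 (t=52: INC foo by 15): {bar=23, baz=-6, foo=57}
  after event 10 (t=59: INC foo by 2): {bar=23, baz=-6, foo=59}

Answer: {bar=23, baz=-6, foo=59}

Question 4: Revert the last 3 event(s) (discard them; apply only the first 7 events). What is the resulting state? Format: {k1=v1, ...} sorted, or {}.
Keep first 7 events (discard last 3):
  after event 1 (t=10: DEC baz by 2): {baz=-2}
  after event 2 (t=19: SET baz = 23): {baz=23}
  after event 3 (t=23: INC baz by 10): {baz=33}
  after event 4 (t=24: SET foo = 42): {baz=33, foo=42}
  after event 5 (t=33: SET bar = 11): {bar=11, baz=33, foo=42}
  after event 6 (t=36: INC bar by 12): {bar=23, baz=33, foo=42}
  after event 7 (t=39: INC baz by 14): {bar=23, baz=47, foo=42}

Answer: {bar=23, baz=47, foo=42}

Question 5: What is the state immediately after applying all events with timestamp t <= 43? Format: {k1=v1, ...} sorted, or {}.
Answer: {bar=23, baz=47, foo=42}

Derivation:
Apply events with t <= 43 (7 events):
  after event 1 (t=10: DEC baz by 2): {baz=-2}
  after event 2 (t=19: SET baz = 23): {baz=23}
  after event 3 (t=23: INC baz by 10): {baz=33}
  after event 4 (t=24: SET foo = 42): {baz=33, foo=42}
  after event 5 (t=33: SET bar = 11): {bar=11, baz=33, foo=42}
  after event 6 (t=36: INC bar by 12): {bar=23, baz=33, foo=42}
  after event 7 (t=39: INC baz by 14): {bar=23, baz=47, foo=42}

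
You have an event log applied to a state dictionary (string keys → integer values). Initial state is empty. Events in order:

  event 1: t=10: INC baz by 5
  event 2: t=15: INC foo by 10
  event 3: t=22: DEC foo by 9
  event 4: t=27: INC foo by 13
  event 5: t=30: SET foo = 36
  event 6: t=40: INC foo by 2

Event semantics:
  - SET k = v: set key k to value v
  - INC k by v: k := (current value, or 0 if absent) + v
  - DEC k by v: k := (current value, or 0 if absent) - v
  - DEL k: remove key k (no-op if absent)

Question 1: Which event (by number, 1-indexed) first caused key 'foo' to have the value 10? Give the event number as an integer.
Looking for first event where foo becomes 10:
  event 2: foo (absent) -> 10  <-- first match

Answer: 2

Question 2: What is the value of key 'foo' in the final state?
Answer: 38

Derivation:
Track key 'foo' through all 6 events:
  event 1 (t=10: INC baz by 5): foo unchanged
  event 2 (t=15: INC foo by 10): foo (absent) -> 10
  event 3 (t=22: DEC foo by 9): foo 10 -> 1
  event 4 (t=27: INC foo by 13): foo 1 -> 14
  event 5 (t=30: SET foo = 36): foo 14 -> 36
  event 6 (t=40: INC foo by 2): foo 36 -> 38
Final: foo = 38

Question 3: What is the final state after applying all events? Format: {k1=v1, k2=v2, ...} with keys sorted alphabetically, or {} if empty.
Answer: {baz=5, foo=38}

Derivation:
  after event 1 (t=10: INC baz by 5): {baz=5}
  after event 2 (t=15: INC foo by 10): {baz=5, foo=10}
  after event 3 (t=22: DEC foo by 9): {baz=5, foo=1}
  after event 4 (t=27: INC foo by 13): {baz=5, foo=14}
  after event 5 (t=30: SET foo = 36): {baz=5, foo=36}
  after event 6 (t=40: INC foo by 2): {baz=5, foo=38}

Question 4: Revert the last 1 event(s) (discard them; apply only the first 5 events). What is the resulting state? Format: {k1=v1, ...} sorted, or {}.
Keep first 5 events (discard last 1):
  after event 1 (t=10: INC baz by 5): {baz=5}
  after event 2 (t=15: INC foo by 10): {baz=5, foo=10}
  after event 3 (t=22: DEC foo by 9): {baz=5, foo=1}
  after event 4 (t=27: INC foo by 13): {baz=5, foo=14}
  after event 5 (t=30: SET foo = 36): {baz=5, foo=36}

Answer: {baz=5, foo=36}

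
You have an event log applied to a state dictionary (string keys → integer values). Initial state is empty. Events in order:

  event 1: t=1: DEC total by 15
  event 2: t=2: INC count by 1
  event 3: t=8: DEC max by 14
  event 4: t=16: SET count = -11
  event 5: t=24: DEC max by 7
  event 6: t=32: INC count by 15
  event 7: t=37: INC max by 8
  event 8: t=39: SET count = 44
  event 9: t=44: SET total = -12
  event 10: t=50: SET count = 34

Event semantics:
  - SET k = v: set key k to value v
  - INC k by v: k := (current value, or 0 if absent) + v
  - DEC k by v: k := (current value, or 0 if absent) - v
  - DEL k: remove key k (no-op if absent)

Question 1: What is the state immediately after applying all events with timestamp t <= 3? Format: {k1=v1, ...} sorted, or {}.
Answer: {count=1, total=-15}

Derivation:
Apply events with t <= 3 (2 events):
  after event 1 (t=1: DEC total by 15): {total=-15}
  after event 2 (t=2: INC count by 1): {count=1, total=-15}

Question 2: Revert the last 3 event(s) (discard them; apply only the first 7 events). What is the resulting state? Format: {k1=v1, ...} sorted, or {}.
Keep first 7 events (discard last 3):
  after event 1 (t=1: DEC total by 15): {total=-15}
  after event 2 (t=2: INC count by 1): {count=1, total=-15}
  after event 3 (t=8: DEC max by 14): {count=1, max=-14, total=-15}
  after event 4 (t=16: SET count = -11): {count=-11, max=-14, total=-15}
  after event 5 (t=24: DEC max by 7): {count=-11, max=-21, total=-15}
  after event 6 (t=32: INC count by 15): {count=4, max=-21, total=-15}
  after event 7 (t=37: INC max by 8): {count=4, max=-13, total=-15}

Answer: {count=4, max=-13, total=-15}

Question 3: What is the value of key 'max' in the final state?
Track key 'max' through all 10 events:
  event 1 (t=1: DEC total by 15): max unchanged
  event 2 (t=2: INC count by 1): max unchanged
  event 3 (t=8: DEC max by 14): max (absent) -> -14
  event 4 (t=16: SET count = -11): max unchanged
  event 5 (t=24: DEC max by 7): max -14 -> -21
  event 6 (t=32: INC count by 15): max unchanged
  event 7 (t=37: INC max by 8): max -21 -> -13
  event 8 (t=39: SET count = 44): max unchanged
  event 9 (t=44: SET total = -12): max unchanged
  event 10 (t=50: SET count = 34): max unchanged
Final: max = -13

Answer: -13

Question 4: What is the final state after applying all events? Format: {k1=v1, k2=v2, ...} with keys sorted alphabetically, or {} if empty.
Answer: {count=34, max=-13, total=-12}

Derivation:
  after event 1 (t=1: DEC total by 15): {total=-15}
  after event 2 (t=2: INC count by 1): {count=1, total=-15}
  after event 3 (t=8: DEC max by 14): {count=1, max=-14, total=-15}
  after event 4 (t=16: SET count = -11): {count=-11, max=-14, total=-15}
  after event 5 (t=24: DEC max by 7): {count=-11, max=-21, total=-15}
  after event 6 (t=32: INC count by 15): {count=4, max=-21, total=-15}
  after event 7 (t=37: INC max by 8): {count=4, max=-13, total=-15}
  after event 8 (t=39: SET count = 44): {count=44, max=-13, total=-15}
  after event 9 (t=44: SET total = -12): {count=44, max=-13, total=-12}
  after event 10 (t=50: SET count = 34): {count=34, max=-13, total=-12}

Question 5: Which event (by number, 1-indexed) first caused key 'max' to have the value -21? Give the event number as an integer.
Answer: 5

Derivation:
Looking for first event where max becomes -21:
  event 3: max = -14
  event 4: max = -14
  event 5: max -14 -> -21  <-- first match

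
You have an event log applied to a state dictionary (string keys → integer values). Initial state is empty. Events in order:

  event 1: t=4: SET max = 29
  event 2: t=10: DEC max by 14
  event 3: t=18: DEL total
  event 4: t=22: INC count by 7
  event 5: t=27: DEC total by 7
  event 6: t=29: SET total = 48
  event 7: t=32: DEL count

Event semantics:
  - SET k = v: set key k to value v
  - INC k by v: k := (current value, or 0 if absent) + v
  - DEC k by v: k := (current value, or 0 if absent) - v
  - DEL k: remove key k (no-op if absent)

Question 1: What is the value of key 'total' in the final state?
Answer: 48

Derivation:
Track key 'total' through all 7 events:
  event 1 (t=4: SET max = 29): total unchanged
  event 2 (t=10: DEC max by 14): total unchanged
  event 3 (t=18: DEL total): total (absent) -> (absent)
  event 4 (t=22: INC count by 7): total unchanged
  event 5 (t=27: DEC total by 7): total (absent) -> -7
  event 6 (t=29: SET total = 48): total -7 -> 48
  event 7 (t=32: DEL count): total unchanged
Final: total = 48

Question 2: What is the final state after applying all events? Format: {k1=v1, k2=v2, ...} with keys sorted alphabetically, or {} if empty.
  after event 1 (t=4: SET max = 29): {max=29}
  after event 2 (t=10: DEC max by 14): {max=15}
  after event 3 (t=18: DEL total): {max=15}
  after event 4 (t=22: INC count by 7): {count=7, max=15}
  after event 5 (t=27: DEC total by 7): {count=7, max=15, total=-7}
  after event 6 (t=29: SET total = 48): {count=7, max=15, total=48}
  after event 7 (t=32: DEL count): {max=15, total=48}

Answer: {max=15, total=48}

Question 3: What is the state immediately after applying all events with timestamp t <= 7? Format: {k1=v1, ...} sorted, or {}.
Answer: {max=29}

Derivation:
Apply events with t <= 7 (1 events):
  after event 1 (t=4: SET max = 29): {max=29}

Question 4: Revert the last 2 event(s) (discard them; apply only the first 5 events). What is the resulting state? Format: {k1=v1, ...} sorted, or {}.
Keep first 5 events (discard last 2):
  after event 1 (t=4: SET max = 29): {max=29}
  after event 2 (t=10: DEC max by 14): {max=15}
  after event 3 (t=18: DEL total): {max=15}
  after event 4 (t=22: INC count by 7): {count=7, max=15}
  after event 5 (t=27: DEC total by 7): {count=7, max=15, total=-7}

Answer: {count=7, max=15, total=-7}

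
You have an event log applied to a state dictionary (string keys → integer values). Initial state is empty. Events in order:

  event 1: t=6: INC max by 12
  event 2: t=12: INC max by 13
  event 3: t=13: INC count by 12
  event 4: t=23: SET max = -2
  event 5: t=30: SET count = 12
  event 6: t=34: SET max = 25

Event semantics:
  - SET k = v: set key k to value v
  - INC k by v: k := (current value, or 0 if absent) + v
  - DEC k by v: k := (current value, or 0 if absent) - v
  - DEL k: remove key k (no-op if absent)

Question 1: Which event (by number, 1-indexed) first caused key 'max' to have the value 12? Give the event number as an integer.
Answer: 1

Derivation:
Looking for first event where max becomes 12:
  event 1: max (absent) -> 12  <-- first match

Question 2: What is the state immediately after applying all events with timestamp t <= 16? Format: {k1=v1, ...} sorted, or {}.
Apply events with t <= 16 (3 events):
  after event 1 (t=6: INC max by 12): {max=12}
  after event 2 (t=12: INC max by 13): {max=25}
  after event 3 (t=13: INC count by 12): {count=12, max=25}

Answer: {count=12, max=25}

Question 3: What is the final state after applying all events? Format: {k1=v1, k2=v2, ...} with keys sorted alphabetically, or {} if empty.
Answer: {count=12, max=25}

Derivation:
  after event 1 (t=6: INC max by 12): {max=12}
  after event 2 (t=12: INC max by 13): {max=25}
  after event 3 (t=13: INC count by 12): {count=12, max=25}
  after event 4 (t=23: SET max = -2): {count=12, max=-2}
  after event 5 (t=30: SET count = 12): {count=12, max=-2}
  after event 6 (t=34: SET max = 25): {count=12, max=25}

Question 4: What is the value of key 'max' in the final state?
Answer: 25

Derivation:
Track key 'max' through all 6 events:
  event 1 (t=6: INC max by 12): max (absent) -> 12
  event 2 (t=12: INC max by 13): max 12 -> 25
  event 3 (t=13: INC count by 12): max unchanged
  event 4 (t=23: SET max = -2): max 25 -> -2
  event 5 (t=30: SET count = 12): max unchanged
  event 6 (t=34: SET max = 25): max -2 -> 25
Final: max = 25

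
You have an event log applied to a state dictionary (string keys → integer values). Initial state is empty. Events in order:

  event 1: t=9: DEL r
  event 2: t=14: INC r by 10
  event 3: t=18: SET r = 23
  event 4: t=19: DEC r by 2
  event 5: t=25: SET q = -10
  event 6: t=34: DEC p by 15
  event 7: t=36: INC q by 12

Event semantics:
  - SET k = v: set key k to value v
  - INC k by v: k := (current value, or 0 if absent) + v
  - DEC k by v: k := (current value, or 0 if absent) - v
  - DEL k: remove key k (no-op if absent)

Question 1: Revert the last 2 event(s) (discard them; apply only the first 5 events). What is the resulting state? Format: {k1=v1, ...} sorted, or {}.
Keep first 5 events (discard last 2):
  after event 1 (t=9: DEL r): {}
  after event 2 (t=14: INC r by 10): {r=10}
  after event 3 (t=18: SET r = 23): {r=23}
  after event 4 (t=19: DEC r by 2): {r=21}
  after event 5 (t=25: SET q = -10): {q=-10, r=21}

Answer: {q=-10, r=21}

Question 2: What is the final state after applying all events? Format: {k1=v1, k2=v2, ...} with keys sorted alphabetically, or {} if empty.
Answer: {p=-15, q=2, r=21}

Derivation:
  after event 1 (t=9: DEL r): {}
  after event 2 (t=14: INC r by 10): {r=10}
  after event 3 (t=18: SET r = 23): {r=23}
  after event 4 (t=19: DEC r by 2): {r=21}
  after event 5 (t=25: SET q = -10): {q=-10, r=21}
  after event 6 (t=34: DEC p by 15): {p=-15, q=-10, r=21}
  after event 7 (t=36: INC q by 12): {p=-15, q=2, r=21}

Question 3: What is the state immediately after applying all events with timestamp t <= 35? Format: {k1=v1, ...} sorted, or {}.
Answer: {p=-15, q=-10, r=21}

Derivation:
Apply events with t <= 35 (6 events):
  after event 1 (t=9: DEL r): {}
  after event 2 (t=14: INC r by 10): {r=10}
  after event 3 (t=18: SET r = 23): {r=23}
  after event 4 (t=19: DEC r by 2): {r=21}
  after event 5 (t=25: SET q = -10): {q=-10, r=21}
  after event 6 (t=34: DEC p by 15): {p=-15, q=-10, r=21}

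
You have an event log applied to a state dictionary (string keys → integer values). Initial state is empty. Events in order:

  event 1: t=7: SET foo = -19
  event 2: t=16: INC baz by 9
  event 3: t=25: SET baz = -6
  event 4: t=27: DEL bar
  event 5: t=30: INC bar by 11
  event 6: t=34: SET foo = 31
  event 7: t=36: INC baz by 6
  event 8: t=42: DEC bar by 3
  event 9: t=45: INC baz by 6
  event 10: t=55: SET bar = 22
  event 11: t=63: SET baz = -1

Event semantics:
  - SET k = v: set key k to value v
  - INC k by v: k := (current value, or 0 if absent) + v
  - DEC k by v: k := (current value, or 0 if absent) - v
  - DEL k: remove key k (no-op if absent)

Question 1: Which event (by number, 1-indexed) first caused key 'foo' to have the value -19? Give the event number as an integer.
Answer: 1

Derivation:
Looking for first event where foo becomes -19:
  event 1: foo (absent) -> -19  <-- first match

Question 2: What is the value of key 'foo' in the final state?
Answer: 31

Derivation:
Track key 'foo' through all 11 events:
  event 1 (t=7: SET foo = -19): foo (absent) -> -19
  event 2 (t=16: INC baz by 9): foo unchanged
  event 3 (t=25: SET baz = -6): foo unchanged
  event 4 (t=27: DEL bar): foo unchanged
  event 5 (t=30: INC bar by 11): foo unchanged
  event 6 (t=34: SET foo = 31): foo -19 -> 31
  event 7 (t=36: INC baz by 6): foo unchanged
  event 8 (t=42: DEC bar by 3): foo unchanged
  event 9 (t=45: INC baz by 6): foo unchanged
  event 10 (t=55: SET bar = 22): foo unchanged
  event 11 (t=63: SET baz = -1): foo unchanged
Final: foo = 31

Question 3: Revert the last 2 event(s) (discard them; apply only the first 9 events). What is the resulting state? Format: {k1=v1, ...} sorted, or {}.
Answer: {bar=8, baz=6, foo=31}

Derivation:
Keep first 9 events (discard last 2):
  after event 1 (t=7: SET foo = -19): {foo=-19}
  after event 2 (t=16: INC baz by 9): {baz=9, foo=-19}
  after event 3 (t=25: SET baz = -6): {baz=-6, foo=-19}
  after event 4 (t=27: DEL bar): {baz=-6, foo=-19}
  after event 5 (t=30: INC bar by 11): {bar=11, baz=-6, foo=-19}
  after event 6 (t=34: SET foo = 31): {bar=11, baz=-6, foo=31}
  after event 7 (t=36: INC baz by 6): {bar=11, baz=0, foo=31}
  after event 8 (t=42: DEC bar by 3): {bar=8, baz=0, foo=31}
  after event 9 (t=45: INC baz by 6): {bar=8, baz=6, foo=31}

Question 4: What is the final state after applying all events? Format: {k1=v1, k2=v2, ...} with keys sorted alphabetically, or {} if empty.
  after event 1 (t=7: SET foo = -19): {foo=-19}
  after event 2 (t=16: INC baz by 9): {baz=9, foo=-19}
  after event 3 (t=25: SET baz = -6): {baz=-6, foo=-19}
  after event 4 (t=27: DEL bar): {baz=-6, foo=-19}
  after event 5 (t=30: INC bar by 11): {bar=11, baz=-6, foo=-19}
  after event 6 (t=34: SET foo = 31): {bar=11, baz=-6, foo=31}
  after event 7 (t=36: INC baz by 6): {bar=11, baz=0, foo=31}
  after event 8 (t=42: DEC bar by 3): {bar=8, baz=0, foo=31}
  after event 9 (t=45: INC baz by 6): {bar=8, baz=6, foo=31}
  after event 10 (t=55: SET bar = 22): {bar=22, baz=6, foo=31}
  after event 11 (t=63: SET baz = -1): {bar=22, baz=-1, foo=31}

Answer: {bar=22, baz=-1, foo=31}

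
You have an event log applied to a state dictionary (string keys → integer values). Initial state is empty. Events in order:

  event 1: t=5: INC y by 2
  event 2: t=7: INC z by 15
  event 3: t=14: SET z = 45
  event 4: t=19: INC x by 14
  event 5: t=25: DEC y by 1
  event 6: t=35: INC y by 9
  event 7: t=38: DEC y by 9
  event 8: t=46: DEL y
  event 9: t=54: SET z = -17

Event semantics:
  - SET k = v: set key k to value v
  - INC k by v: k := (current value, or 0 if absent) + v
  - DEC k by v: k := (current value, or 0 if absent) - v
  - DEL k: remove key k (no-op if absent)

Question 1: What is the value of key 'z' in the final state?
Answer: -17

Derivation:
Track key 'z' through all 9 events:
  event 1 (t=5: INC y by 2): z unchanged
  event 2 (t=7: INC z by 15): z (absent) -> 15
  event 3 (t=14: SET z = 45): z 15 -> 45
  event 4 (t=19: INC x by 14): z unchanged
  event 5 (t=25: DEC y by 1): z unchanged
  event 6 (t=35: INC y by 9): z unchanged
  event 7 (t=38: DEC y by 9): z unchanged
  event 8 (t=46: DEL y): z unchanged
  event 9 (t=54: SET z = -17): z 45 -> -17
Final: z = -17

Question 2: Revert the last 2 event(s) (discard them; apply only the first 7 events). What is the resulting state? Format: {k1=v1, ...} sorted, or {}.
Keep first 7 events (discard last 2):
  after event 1 (t=5: INC y by 2): {y=2}
  after event 2 (t=7: INC z by 15): {y=2, z=15}
  after event 3 (t=14: SET z = 45): {y=2, z=45}
  after event 4 (t=19: INC x by 14): {x=14, y=2, z=45}
  after event 5 (t=25: DEC y by 1): {x=14, y=1, z=45}
  after event 6 (t=35: INC y by 9): {x=14, y=10, z=45}
  after event 7 (t=38: DEC y by 9): {x=14, y=1, z=45}

Answer: {x=14, y=1, z=45}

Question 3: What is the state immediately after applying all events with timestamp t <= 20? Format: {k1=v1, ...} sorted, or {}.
Apply events with t <= 20 (4 events):
  after event 1 (t=5: INC y by 2): {y=2}
  after event 2 (t=7: INC z by 15): {y=2, z=15}
  after event 3 (t=14: SET z = 45): {y=2, z=45}
  after event 4 (t=19: INC x by 14): {x=14, y=2, z=45}

Answer: {x=14, y=2, z=45}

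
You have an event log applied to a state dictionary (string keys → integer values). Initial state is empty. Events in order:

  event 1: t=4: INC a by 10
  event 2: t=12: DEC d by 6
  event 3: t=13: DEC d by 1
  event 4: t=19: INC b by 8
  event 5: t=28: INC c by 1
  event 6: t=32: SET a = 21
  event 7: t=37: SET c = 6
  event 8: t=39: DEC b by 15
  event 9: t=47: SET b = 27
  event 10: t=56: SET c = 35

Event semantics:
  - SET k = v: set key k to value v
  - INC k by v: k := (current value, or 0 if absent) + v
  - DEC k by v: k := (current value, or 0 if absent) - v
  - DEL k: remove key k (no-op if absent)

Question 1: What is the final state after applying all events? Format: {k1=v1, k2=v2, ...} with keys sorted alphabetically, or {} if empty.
  after event 1 (t=4: INC a by 10): {a=10}
  after event 2 (t=12: DEC d by 6): {a=10, d=-6}
  after event 3 (t=13: DEC d by 1): {a=10, d=-7}
  after event 4 (t=19: INC b by 8): {a=10, b=8, d=-7}
  after event 5 (t=28: INC c by 1): {a=10, b=8, c=1, d=-7}
  after event 6 (t=32: SET a = 21): {a=21, b=8, c=1, d=-7}
  after event 7 (t=37: SET c = 6): {a=21, b=8, c=6, d=-7}
  after event 8 (t=39: DEC b by 15): {a=21, b=-7, c=6, d=-7}
  after event 9 (t=47: SET b = 27): {a=21, b=27, c=6, d=-7}
  after event 10 (t=56: SET c = 35): {a=21, b=27, c=35, d=-7}

Answer: {a=21, b=27, c=35, d=-7}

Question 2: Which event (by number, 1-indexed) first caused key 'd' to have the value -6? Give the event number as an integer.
Looking for first event where d becomes -6:
  event 2: d (absent) -> -6  <-- first match

Answer: 2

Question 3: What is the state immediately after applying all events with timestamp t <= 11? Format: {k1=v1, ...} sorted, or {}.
Apply events with t <= 11 (1 events):
  after event 1 (t=4: INC a by 10): {a=10}

Answer: {a=10}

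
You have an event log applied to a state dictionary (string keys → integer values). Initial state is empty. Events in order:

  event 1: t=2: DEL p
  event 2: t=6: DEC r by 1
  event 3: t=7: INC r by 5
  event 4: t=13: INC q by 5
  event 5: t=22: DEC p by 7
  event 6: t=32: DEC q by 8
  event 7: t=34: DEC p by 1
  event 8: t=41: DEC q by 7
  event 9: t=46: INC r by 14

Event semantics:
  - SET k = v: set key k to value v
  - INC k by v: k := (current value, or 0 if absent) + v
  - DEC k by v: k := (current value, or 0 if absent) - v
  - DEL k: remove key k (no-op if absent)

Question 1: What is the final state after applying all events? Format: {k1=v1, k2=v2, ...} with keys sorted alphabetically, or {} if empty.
Answer: {p=-8, q=-10, r=18}

Derivation:
  after event 1 (t=2: DEL p): {}
  after event 2 (t=6: DEC r by 1): {r=-1}
  after event 3 (t=7: INC r by 5): {r=4}
  after event 4 (t=13: INC q by 5): {q=5, r=4}
  after event 5 (t=22: DEC p by 7): {p=-7, q=5, r=4}
  after event 6 (t=32: DEC q by 8): {p=-7, q=-3, r=4}
  after event 7 (t=34: DEC p by 1): {p=-8, q=-3, r=4}
  after event 8 (t=41: DEC q by 7): {p=-8, q=-10, r=4}
  after event 9 (t=46: INC r by 14): {p=-8, q=-10, r=18}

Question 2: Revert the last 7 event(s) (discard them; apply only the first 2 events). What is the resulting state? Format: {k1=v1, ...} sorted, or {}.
Answer: {r=-1}

Derivation:
Keep first 2 events (discard last 7):
  after event 1 (t=2: DEL p): {}
  after event 2 (t=6: DEC r by 1): {r=-1}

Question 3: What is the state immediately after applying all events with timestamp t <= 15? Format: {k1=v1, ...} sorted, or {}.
Apply events with t <= 15 (4 events):
  after event 1 (t=2: DEL p): {}
  after event 2 (t=6: DEC r by 1): {r=-1}
  after event 3 (t=7: INC r by 5): {r=4}
  after event 4 (t=13: INC q by 5): {q=5, r=4}

Answer: {q=5, r=4}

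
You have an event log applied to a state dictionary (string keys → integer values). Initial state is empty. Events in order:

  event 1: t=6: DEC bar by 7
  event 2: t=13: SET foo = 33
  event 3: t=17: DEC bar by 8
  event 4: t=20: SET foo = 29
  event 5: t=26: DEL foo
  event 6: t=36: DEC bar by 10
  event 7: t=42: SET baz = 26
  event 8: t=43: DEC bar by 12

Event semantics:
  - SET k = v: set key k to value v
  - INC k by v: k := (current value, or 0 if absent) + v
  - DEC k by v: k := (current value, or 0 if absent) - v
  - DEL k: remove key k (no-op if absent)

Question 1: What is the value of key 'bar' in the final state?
Track key 'bar' through all 8 events:
  event 1 (t=6: DEC bar by 7): bar (absent) -> -7
  event 2 (t=13: SET foo = 33): bar unchanged
  event 3 (t=17: DEC bar by 8): bar -7 -> -15
  event 4 (t=20: SET foo = 29): bar unchanged
  event 5 (t=26: DEL foo): bar unchanged
  event 6 (t=36: DEC bar by 10): bar -15 -> -25
  event 7 (t=42: SET baz = 26): bar unchanged
  event 8 (t=43: DEC bar by 12): bar -25 -> -37
Final: bar = -37

Answer: -37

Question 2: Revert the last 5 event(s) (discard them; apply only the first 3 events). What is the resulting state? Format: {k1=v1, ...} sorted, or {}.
Answer: {bar=-15, foo=33}

Derivation:
Keep first 3 events (discard last 5):
  after event 1 (t=6: DEC bar by 7): {bar=-7}
  after event 2 (t=13: SET foo = 33): {bar=-7, foo=33}
  after event 3 (t=17: DEC bar by 8): {bar=-15, foo=33}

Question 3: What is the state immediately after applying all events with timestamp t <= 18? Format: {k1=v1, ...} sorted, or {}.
Apply events with t <= 18 (3 events):
  after event 1 (t=6: DEC bar by 7): {bar=-7}
  after event 2 (t=13: SET foo = 33): {bar=-7, foo=33}
  after event 3 (t=17: DEC bar by 8): {bar=-15, foo=33}

Answer: {bar=-15, foo=33}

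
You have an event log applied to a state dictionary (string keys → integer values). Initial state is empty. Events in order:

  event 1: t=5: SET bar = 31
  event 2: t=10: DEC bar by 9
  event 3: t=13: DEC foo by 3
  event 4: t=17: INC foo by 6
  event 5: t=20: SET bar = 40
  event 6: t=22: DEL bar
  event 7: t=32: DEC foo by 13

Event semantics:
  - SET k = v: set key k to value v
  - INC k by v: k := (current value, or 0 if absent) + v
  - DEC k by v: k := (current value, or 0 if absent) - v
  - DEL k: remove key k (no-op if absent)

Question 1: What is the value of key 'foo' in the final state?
Track key 'foo' through all 7 events:
  event 1 (t=5: SET bar = 31): foo unchanged
  event 2 (t=10: DEC bar by 9): foo unchanged
  event 3 (t=13: DEC foo by 3): foo (absent) -> -3
  event 4 (t=17: INC foo by 6): foo -3 -> 3
  event 5 (t=20: SET bar = 40): foo unchanged
  event 6 (t=22: DEL bar): foo unchanged
  event 7 (t=32: DEC foo by 13): foo 3 -> -10
Final: foo = -10

Answer: -10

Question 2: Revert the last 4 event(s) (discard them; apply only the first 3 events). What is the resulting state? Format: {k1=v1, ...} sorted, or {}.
Keep first 3 events (discard last 4):
  after event 1 (t=5: SET bar = 31): {bar=31}
  after event 2 (t=10: DEC bar by 9): {bar=22}
  after event 3 (t=13: DEC foo by 3): {bar=22, foo=-3}

Answer: {bar=22, foo=-3}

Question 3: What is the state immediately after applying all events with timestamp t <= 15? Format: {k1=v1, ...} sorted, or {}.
Answer: {bar=22, foo=-3}

Derivation:
Apply events with t <= 15 (3 events):
  after event 1 (t=5: SET bar = 31): {bar=31}
  after event 2 (t=10: DEC bar by 9): {bar=22}
  after event 3 (t=13: DEC foo by 3): {bar=22, foo=-3}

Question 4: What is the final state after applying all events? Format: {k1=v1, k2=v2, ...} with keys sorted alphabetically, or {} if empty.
  after event 1 (t=5: SET bar = 31): {bar=31}
  after event 2 (t=10: DEC bar by 9): {bar=22}
  after event 3 (t=13: DEC foo by 3): {bar=22, foo=-3}
  after event 4 (t=17: INC foo by 6): {bar=22, foo=3}
  after event 5 (t=20: SET bar = 40): {bar=40, foo=3}
  after event 6 (t=22: DEL bar): {foo=3}
  after event 7 (t=32: DEC foo by 13): {foo=-10}

Answer: {foo=-10}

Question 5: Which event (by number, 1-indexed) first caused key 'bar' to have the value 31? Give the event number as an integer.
Looking for first event where bar becomes 31:
  event 1: bar (absent) -> 31  <-- first match

Answer: 1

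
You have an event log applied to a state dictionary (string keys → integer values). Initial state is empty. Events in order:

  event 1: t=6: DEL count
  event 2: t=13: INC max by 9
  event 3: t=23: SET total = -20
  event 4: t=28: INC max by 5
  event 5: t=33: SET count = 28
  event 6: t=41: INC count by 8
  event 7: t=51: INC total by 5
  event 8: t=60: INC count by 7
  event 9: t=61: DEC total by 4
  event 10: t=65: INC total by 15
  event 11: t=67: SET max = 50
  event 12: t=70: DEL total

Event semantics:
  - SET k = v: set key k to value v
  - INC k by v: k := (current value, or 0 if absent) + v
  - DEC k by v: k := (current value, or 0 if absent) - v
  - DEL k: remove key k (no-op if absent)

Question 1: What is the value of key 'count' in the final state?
Answer: 43

Derivation:
Track key 'count' through all 12 events:
  event 1 (t=6: DEL count): count (absent) -> (absent)
  event 2 (t=13: INC max by 9): count unchanged
  event 3 (t=23: SET total = -20): count unchanged
  event 4 (t=28: INC max by 5): count unchanged
  event 5 (t=33: SET count = 28): count (absent) -> 28
  event 6 (t=41: INC count by 8): count 28 -> 36
  event 7 (t=51: INC total by 5): count unchanged
  event 8 (t=60: INC count by 7): count 36 -> 43
  event 9 (t=61: DEC total by 4): count unchanged
  event 10 (t=65: INC total by 15): count unchanged
  event 11 (t=67: SET max = 50): count unchanged
  event 12 (t=70: DEL total): count unchanged
Final: count = 43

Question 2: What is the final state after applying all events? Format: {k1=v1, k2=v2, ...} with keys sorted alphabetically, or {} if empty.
  after event 1 (t=6: DEL count): {}
  after event 2 (t=13: INC max by 9): {max=9}
  after event 3 (t=23: SET total = -20): {max=9, total=-20}
  after event 4 (t=28: INC max by 5): {max=14, total=-20}
  after event 5 (t=33: SET count = 28): {count=28, max=14, total=-20}
  after event 6 (t=41: INC count by 8): {count=36, max=14, total=-20}
  after event 7 (t=51: INC total by 5): {count=36, max=14, total=-15}
  after event 8 (t=60: INC count by 7): {count=43, max=14, total=-15}
  after event 9 (t=61: DEC total by 4): {count=43, max=14, total=-19}
  after event 10 (t=65: INC total by 15): {count=43, max=14, total=-4}
  after event 11 (t=67: SET max = 50): {count=43, max=50, total=-4}
  after event 12 (t=70: DEL total): {count=43, max=50}

Answer: {count=43, max=50}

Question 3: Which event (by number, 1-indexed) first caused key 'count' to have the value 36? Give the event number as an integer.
Looking for first event where count becomes 36:
  event 5: count = 28
  event 6: count 28 -> 36  <-- first match

Answer: 6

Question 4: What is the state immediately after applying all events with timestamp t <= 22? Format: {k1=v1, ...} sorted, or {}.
Apply events with t <= 22 (2 events):
  after event 1 (t=6: DEL count): {}
  after event 2 (t=13: INC max by 9): {max=9}

Answer: {max=9}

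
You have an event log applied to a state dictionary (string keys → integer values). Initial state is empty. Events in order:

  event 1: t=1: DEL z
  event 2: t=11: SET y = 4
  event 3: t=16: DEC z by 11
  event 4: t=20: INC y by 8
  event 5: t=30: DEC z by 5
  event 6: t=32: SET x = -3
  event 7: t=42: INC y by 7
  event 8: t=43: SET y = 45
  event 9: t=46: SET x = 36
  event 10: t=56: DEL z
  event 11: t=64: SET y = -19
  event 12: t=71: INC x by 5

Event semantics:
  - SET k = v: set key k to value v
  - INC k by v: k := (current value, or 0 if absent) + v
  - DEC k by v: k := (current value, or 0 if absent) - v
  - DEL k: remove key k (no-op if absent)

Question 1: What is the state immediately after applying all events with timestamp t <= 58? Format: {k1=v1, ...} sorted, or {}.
Apply events with t <= 58 (10 events):
  after event 1 (t=1: DEL z): {}
  after event 2 (t=11: SET y = 4): {y=4}
  after event 3 (t=16: DEC z by 11): {y=4, z=-11}
  after event 4 (t=20: INC y by 8): {y=12, z=-11}
  after event 5 (t=30: DEC z by 5): {y=12, z=-16}
  after event 6 (t=32: SET x = -3): {x=-3, y=12, z=-16}
  after event 7 (t=42: INC y by 7): {x=-3, y=19, z=-16}
  after event 8 (t=43: SET y = 45): {x=-3, y=45, z=-16}
  after event 9 (t=46: SET x = 36): {x=36, y=45, z=-16}
  after event 10 (t=56: DEL z): {x=36, y=45}

Answer: {x=36, y=45}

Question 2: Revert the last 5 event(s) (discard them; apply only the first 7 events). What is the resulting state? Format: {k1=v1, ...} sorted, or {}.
Keep first 7 events (discard last 5):
  after event 1 (t=1: DEL z): {}
  after event 2 (t=11: SET y = 4): {y=4}
  after event 3 (t=16: DEC z by 11): {y=4, z=-11}
  after event 4 (t=20: INC y by 8): {y=12, z=-11}
  after event 5 (t=30: DEC z by 5): {y=12, z=-16}
  after event 6 (t=32: SET x = -3): {x=-3, y=12, z=-16}
  after event 7 (t=42: INC y by 7): {x=-3, y=19, z=-16}

Answer: {x=-3, y=19, z=-16}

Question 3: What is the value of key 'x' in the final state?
Answer: 41

Derivation:
Track key 'x' through all 12 events:
  event 1 (t=1: DEL z): x unchanged
  event 2 (t=11: SET y = 4): x unchanged
  event 3 (t=16: DEC z by 11): x unchanged
  event 4 (t=20: INC y by 8): x unchanged
  event 5 (t=30: DEC z by 5): x unchanged
  event 6 (t=32: SET x = -3): x (absent) -> -3
  event 7 (t=42: INC y by 7): x unchanged
  event 8 (t=43: SET y = 45): x unchanged
  event 9 (t=46: SET x = 36): x -3 -> 36
  event 10 (t=56: DEL z): x unchanged
  event 11 (t=64: SET y = -19): x unchanged
  event 12 (t=71: INC x by 5): x 36 -> 41
Final: x = 41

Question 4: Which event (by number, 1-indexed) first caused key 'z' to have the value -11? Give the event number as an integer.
Answer: 3

Derivation:
Looking for first event where z becomes -11:
  event 3: z (absent) -> -11  <-- first match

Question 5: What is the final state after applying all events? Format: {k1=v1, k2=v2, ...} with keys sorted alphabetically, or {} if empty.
  after event 1 (t=1: DEL z): {}
  after event 2 (t=11: SET y = 4): {y=4}
  after event 3 (t=16: DEC z by 11): {y=4, z=-11}
  after event 4 (t=20: INC y by 8): {y=12, z=-11}
  after event 5 (t=30: DEC z by 5): {y=12, z=-16}
  after event 6 (t=32: SET x = -3): {x=-3, y=12, z=-16}
  after event 7 (t=42: INC y by 7): {x=-3, y=19, z=-16}
  after event 8 (t=43: SET y = 45): {x=-3, y=45, z=-16}
  after event 9 (t=46: SET x = 36): {x=36, y=45, z=-16}
  after event 10 (t=56: DEL z): {x=36, y=45}
  after event 11 (t=64: SET y = -19): {x=36, y=-19}
  after event 12 (t=71: INC x by 5): {x=41, y=-19}

Answer: {x=41, y=-19}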